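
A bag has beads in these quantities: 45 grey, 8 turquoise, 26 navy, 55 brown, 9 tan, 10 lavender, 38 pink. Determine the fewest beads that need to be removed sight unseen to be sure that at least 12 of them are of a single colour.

72

Put each drawn bead into a box by colour. The largest draw with every box below 12 takes min(count, 11) from each colour; colours with fewer than 11 contribute all they have.
Σ min(cᵢ, 11) = 11 + 8 + 11 + 11 + 9 + 10 + 11 = 71.
Draw number 71 + 1 = 72 must push one box to 12.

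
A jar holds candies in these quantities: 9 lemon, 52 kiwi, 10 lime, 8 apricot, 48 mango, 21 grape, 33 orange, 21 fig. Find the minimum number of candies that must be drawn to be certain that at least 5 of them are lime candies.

197

In the worst case for collecting lime candies, every non-lime candy comes out first.
There are 9 + 52 + 8 + 48 + 21 + 33 + 21 = 192 non-lime candies altogether.
After those, each further candy must be lime, so 192 + 5 = 197 draws guarantee 5 lime candies.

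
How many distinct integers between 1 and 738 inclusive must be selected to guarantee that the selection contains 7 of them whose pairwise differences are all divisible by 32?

193

Integers whose pairwise differences are multiples of 32 are exactly those sharing a remainder mod 32. By the pigeonhole principle, the 32 residue classes mod 32 are the pigeonholes.
With 192 integers one could put 6 in each residue class and have no class reach 7.
The 193rd integer pushes some class to 7, so 32·6 + 1 = 193.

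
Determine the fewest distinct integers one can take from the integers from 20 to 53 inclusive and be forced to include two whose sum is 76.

20

Two chosen integers sum to 76 exactly when both halves of some pair {x, 76−x} with 23 ≤ x ≤ 76−x ≤ 53 are chosen — 15 such pairs.
The remaining 4 elements (those with no distinct partner in range) can never complete a 76-sum, so the worst case takes all of them and one from each pair: 4 + 15 = 19.
Pigeonhole: the 20th integer has to be the second member of some pair, so 19 + 1 = 20.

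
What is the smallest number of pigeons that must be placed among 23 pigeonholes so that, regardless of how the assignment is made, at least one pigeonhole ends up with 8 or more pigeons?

With 161 pigeons one could put exactly 7 in each of the 23 pigeonholes, and no pigeonhole would reach 8.
By pigeonhole, one more pigeon must land in a pigeonhole that already has 7, giving it 8.
So 23 × 7 + 1 = 162 pigeons are required.

162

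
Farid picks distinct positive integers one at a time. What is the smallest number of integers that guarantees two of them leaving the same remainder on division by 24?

By pigeonhole, the 24 residue classes mod 24 are the pigeonholes.
With 24 integers one could put 1 in each residue class and have no class reach 2.
The 25th integer pushes some class to 2, so 24·1 + 1 = 25.

25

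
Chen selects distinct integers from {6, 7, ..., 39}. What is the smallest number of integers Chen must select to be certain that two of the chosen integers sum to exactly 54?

23

Two chosen integers sum to 54 exactly when both halves of some pair {x, 54−x} with 15 ≤ x ≤ 54−x ≤ 39 are chosen — 12 such pairs.
The remaining 10 elements (those with no distinct partner in range) can never complete a 54-sum, so the worst case takes all of them and one from each pair: 10 + 12 = 22.
Pigeonhole: the 23rd integer has to be the second member of some pair, so 22 + 1 = 23.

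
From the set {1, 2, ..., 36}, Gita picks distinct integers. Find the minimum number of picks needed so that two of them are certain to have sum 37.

19

A set avoiding the sum 37 can contain at most one of each pair {x, 37−x}.
The integers 19, …, 36 (18 of them) are such a set: any two sum to at least 19+20 = 39 > 37.
By the pigeonhole principle, any 19th integer completes one of the 18 pairs, so 19 choices force a sum of 37.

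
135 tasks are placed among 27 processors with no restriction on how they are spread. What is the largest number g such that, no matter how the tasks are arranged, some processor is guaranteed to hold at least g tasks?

5

By pigeonhole, the 27 processors are the holes and the 135 tasks are the pigeons.
If every processor held at most 4 tasks, the total would be at most 27 × 4 = 108, which is less than 135.
So some processor holds at least ⌈135/27⌉ = 5 tasks.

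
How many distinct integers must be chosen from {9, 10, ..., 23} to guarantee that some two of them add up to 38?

12

Two chosen integers sum to 38 exactly when both halves of some pair {x, 38−x} with 15 ≤ x ≤ 38−x ≤ 23 are chosen — 4 such pairs.
The remaining 7 elements (those with no distinct partner in range) can never complete a 38-sum, so the worst case takes all of them and one from each pair: 7 + 4 = 11.
The 12th integer has to be the second member of some pair, so 11 + 1 = 12.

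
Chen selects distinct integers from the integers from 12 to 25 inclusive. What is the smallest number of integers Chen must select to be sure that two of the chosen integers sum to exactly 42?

11

Group the elements by complementary pair {x, 42−x}: {17,25}, {18,24}, {19,23}, …, giving 4 two-element pairs, the single value 21 (it cannot pair with itself since the integers are distinct), and 5 integers whose partner 42−x falls outside [12,25].
By the pigeonhole principle, treating each of those 10 groups as a pigeonhole, one can pick one integer per group — 10 integers — with no two summing to 42.
The 11th integer lands in an occupied pair, forcing a sum of 42.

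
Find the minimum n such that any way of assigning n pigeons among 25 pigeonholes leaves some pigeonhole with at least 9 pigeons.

With 200 pigeons one could put exactly 8 in each of the 25 pigeonholes, and no pigeonhole would reach 9.
One more pigeon must land in a pigeonhole that already has 8, giving it 9.
So 25 × 8 + 1 = 201 pigeons are required.

201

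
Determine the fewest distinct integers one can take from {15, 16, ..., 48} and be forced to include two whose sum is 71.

Two chosen integers sum to 71 exactly when both halves of some pair {x, 71−x} with 23 ≤ x ≤ 71−x ≤ 48 are chosen — 13 such pairs.
The remaining 8 elements (those with no distinct partner in range) can never complete a 71-sum, so the worst case takes all of them and one from each pair: 8 + 13 = 21.
By pigeonhole, the 22nd integer has to be the second member of some pair, so 21 + 1 = 22.

22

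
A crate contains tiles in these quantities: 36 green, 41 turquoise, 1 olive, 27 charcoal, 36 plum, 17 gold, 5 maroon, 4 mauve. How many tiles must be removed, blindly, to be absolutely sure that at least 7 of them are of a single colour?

The 8 colours are the holes; the tiles drawn are the pigeons.
To avoid 7 of any one colour, the worst case takes at most 6 of each colour, or every tile of a colour that has fewer than 6.
That gives 6 + 6 + 1 + 6 + 6 + 6 + 5 + 4 = 40 tiles with no colour reaching 7.
The next tile forces some colour to 7, so 40 + 1 = 41.

41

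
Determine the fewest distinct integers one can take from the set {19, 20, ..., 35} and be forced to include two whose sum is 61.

13

Group the elements by complementary pair {x, 61−x}: {26,35}, {27,34}, {28,33}, …, giving 5 two-element pairs and 7 integers whose partner 61−x falls outside [19,35].
By the pigeonhole principle, treating each of those 12 groups as a pigeonhole, one can pick one integer per group — 12 integers — with no two summing to 61.
The 13th integer lands in an occupied pair, forcing a sum of 61.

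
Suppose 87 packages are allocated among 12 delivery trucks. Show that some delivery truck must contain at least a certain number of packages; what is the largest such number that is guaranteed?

By pigeonhole, the 12 delivery trucks are the holes and the 87 packages are the pigeons.
If every delivery truck held at most 7 packages, the total would be at most 12 × 7 = 84, which is less than 87.
So some delivery truck holds at least ⌈87/12⌉ = 8 packages.

8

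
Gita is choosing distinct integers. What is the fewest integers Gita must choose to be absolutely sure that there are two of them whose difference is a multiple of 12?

13

Integers whose pairwise differences are multiples of 12 are exactly those sharing a remainder mod 12. By the pigeonhole principle, the 12 residue classes mod 12 are the pigeonholes.
With 12 integers one could put 1 in each residue class and have no class reach 2.
The 13th integer pushes some class to 2, so 12·1 + 1 = 13.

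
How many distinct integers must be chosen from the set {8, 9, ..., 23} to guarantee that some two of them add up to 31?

9

A set avoiding the sum 31 can contain at most one of each pair {x, 31−x}.
The integers 16, …, 23 (8 of them) are such a set: any two sum to at least 16+17 = 33 > 31.
Pigeonhole: any 9th integer completes one of the 8 pairs, so 9 choices force a sum of 31.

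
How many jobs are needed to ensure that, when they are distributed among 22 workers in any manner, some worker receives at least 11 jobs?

With 220 jobs one could put exactly 10 in each of the 22 workers, and no worker would reach 11.
Pigeonhole: one more job must land in a worker that already has 10, giving it 11.
So 22 × 10 + 1 = 221 jobs are required.

221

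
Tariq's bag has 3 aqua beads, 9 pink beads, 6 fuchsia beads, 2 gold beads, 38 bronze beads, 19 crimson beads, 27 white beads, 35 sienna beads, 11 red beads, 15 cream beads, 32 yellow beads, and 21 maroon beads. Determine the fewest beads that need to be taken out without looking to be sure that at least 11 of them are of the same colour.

101

Put each drawn bead into a box by colour. The largest draw with every box below 11 takes min(count, 10) from each colour; colours with fewer than 10 contribute all they have.
Σ min(cᵢ, 10) = 3 + 9 + 6 + 2 + 10 + 10 + 10 + 10 + 10 + 10 + 10 + 10 = 100.
Draw number 100 + 1 = 101 must push one box to 11.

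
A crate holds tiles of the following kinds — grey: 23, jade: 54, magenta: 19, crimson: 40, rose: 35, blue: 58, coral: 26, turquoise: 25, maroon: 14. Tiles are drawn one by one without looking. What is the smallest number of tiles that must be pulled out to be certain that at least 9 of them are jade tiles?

249

In the worst case for collecting jade tiles, every non-jade tile comes out first.
There are 23 + 19 + 40 + 35 + 58 + 26 + 25 + 14 = 240 non-jade tiles altogether.
After those, each further tile must be jade, so 240 + 9 = 249 draws guarantee 9 jade tiles.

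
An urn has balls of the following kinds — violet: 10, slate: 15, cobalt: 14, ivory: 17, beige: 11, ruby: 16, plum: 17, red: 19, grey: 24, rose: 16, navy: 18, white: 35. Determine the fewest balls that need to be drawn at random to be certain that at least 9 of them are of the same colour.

97

An adversary could hand out at most 8 balls per colour: 8 + 8 + 8 + 8 + 8 + 8 + 8 + 8 + 8 + 8 + 8 + 8 = 96 balls and still no colour has 9.
Pigeonhole: one more ball lands in a colour already at 8, so 97 draws are enough and 96 are not.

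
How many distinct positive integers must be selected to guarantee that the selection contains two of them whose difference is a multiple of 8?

9

Integers whose pairwise differences are multiples of 8 are exactly those sharing a remainder mod 8. The 8 residue classes mod 8 are the pigeonholes.
With 8 integers one could put 1 in each residue class and have no class reach 2.
The 9th integer pushes some class to 2, so 8·1 + 1 = 9.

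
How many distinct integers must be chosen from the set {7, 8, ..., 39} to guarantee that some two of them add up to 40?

Two chosen integers sum to 40 exactly when both halves of some pair {x, 40−x} with 7 ≤ x ≤ 40−x ≤ 33 are chosen — 13 such pairs.
The remaining 7 elements (those with no distinct partner in range) can never complete a 40-sum, so the worst case takes all of them and one from each pair: 7 + 13 = 20.
The 21st integer has to be the second member of some pair, so 20 + 1 = 21.

21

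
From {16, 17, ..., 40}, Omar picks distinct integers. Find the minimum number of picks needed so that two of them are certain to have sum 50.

Group the elements by complementary pair {x, 50−x}: {16,34}, {17,33}, {18,32}, …, giving 9 two-element pairs, the single value 25 (it cannot pair with itself since the integers are distinct), and 6 integers whose partner 50−x falls outside [16,40].
By pigeonhole, treating each of those 16 groups as a pigeonhole, one can pick one integer per group — 16 integers — with no two summing to 50.
The 17th integer lands in an occupied pair, forcing a sum of 50.

17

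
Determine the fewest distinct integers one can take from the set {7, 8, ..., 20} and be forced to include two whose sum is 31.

A set avoiding the sum 31 can contain at most one of each pair {x, 31−x}, plus the 4 elements whose complement lies outside the range.
The integers 7, …, 15 (9 of them) are such a set: any two sum to at least 7+8 = 15 and at most 14+15 = 29 < 31.
By pigeonhole, any 10th integer completes one of the 5 pairs, so 10 choices force a sum of 31.

10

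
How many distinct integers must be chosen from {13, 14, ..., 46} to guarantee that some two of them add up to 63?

Two chosen integers sum to 63 exactly when both halves of some pair {x, 63−x} with 17 ≤ x ≤ 63−x ≤ 46 are chosen — 15 such pairs.
The remaining 4 elements (those with no distinct partner in range) can never complete a 63-sum, so the worst case takes all of them and one from each pair: 4 + 15 = 19.
The 20th integer has to be the second member of some pair, so 19 + 1 = 20.

20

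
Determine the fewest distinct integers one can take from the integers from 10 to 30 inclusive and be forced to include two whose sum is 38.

13

Group the elements by complementary pair {x, 38−x}: {10,28}, {11,27}, {12,26}, …, giving 9 two-element pairs, the single value 19 (it cannot pair with itself since the integers are distinct), and 2 integers whose partner 38−x falls outside [10,30].
By the pigeonhole principle, treating each of those 12 groups as a pigeonhole, one can pick one integer per group — 12 integers — with no two summing to 38.
The 13th integer lands in an occupied pair, forcing a sum of 38.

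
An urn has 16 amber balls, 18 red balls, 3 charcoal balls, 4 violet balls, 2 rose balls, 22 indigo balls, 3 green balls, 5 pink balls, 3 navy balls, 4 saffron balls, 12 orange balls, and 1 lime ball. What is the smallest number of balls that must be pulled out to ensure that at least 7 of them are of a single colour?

50

An adversary could hand out at most 6 balls per colour (8 colours run out sooner): 6 + 6 + 3 + 4 + 2 + 6 + 3 + 5 + 3 + 4 + 6 + 1 = 49 balls and still no colour has 7.
By pigeonhole, one more ball lands in a colour already at 6, so 50 draws are enough and 49 are not.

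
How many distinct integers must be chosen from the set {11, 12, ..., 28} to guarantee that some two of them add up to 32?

A set avoiding the sum 32 can contain at most one of each pair {x, 32−x}, plus the 8 elements whose complement lies outside the range or equal to its own complement.
The integers 16, …, 28 (13 of them) are such a set: any two sum to at least 16+17 = 33 > 32.
By the pigeonhole principle, any 14th integer completes one of the 5 pairs, so 14 choices force a sum of 32.

14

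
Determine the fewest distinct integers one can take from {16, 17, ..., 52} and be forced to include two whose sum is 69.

Two chosen integers sum to 69 exactly when both halves of some pair {x, 69−x} with 17 ≤ x ≤ 69−x ≤ 52 are chosen — 18 such pairs.
The remaining 1 element (those with no distinct partner in range) can never complete a 69-sum, so the worst case takes all of them and one from each pair: 1 + 18 = 19.
The 20th integer has to be the second member of some pair, so 19 + 1 = 20.

20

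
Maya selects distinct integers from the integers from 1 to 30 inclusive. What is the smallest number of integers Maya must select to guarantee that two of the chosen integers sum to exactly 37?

Two chosen integers sum to 37 exactly when both halves of some pair {x, 37−x} with 7 ≤ x ≤ 37−x ≤ 30 are chosen — 12 such pairs.
The remaining 6 elements (those with no distinct partner in range) can never complete a 37-sum, so the worst case takes all of them and one from each pair: 6 + 12 = 18.
The 19th integer has to be the second member of some pair, so 18 + 1 = 19.

19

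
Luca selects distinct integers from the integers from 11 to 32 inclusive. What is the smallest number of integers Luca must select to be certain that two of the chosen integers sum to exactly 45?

13

Two chosen integers sum to 45 exactly when both halves of some pair {x, 45−x} with 13 ≤ x ≤ 45−x ≤ 32 are chosen — 10 such pairs.
The remaining 2 elements (those with no distinct partner in range) can never complete a 45-sum, so the worst case takes all of them and one from each pair: 2 + 10 = 12.
The 13th integer has to be the second member of some pair, so 12 + 1 = 13.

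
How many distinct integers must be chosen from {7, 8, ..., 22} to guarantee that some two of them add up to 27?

Two chosen integers sum to 27 exactly when both halves of some pair {x, 27−x} with 7 ≤ x ≤ 27−x ≤ 20 are chosen — 7 such pairs.
The remaining 2 elements (those with no distinct partner in range) can never complete a 27-sum, so the worst case takes all of them and one from each pair: 2 + 7 = 9.
The 10th integer has to be the second member of some pair, so 9 + 1 = 10.

10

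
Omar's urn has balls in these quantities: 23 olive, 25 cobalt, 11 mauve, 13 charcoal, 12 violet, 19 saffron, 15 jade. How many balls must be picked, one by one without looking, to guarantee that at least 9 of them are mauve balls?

In the worst case for collecting mauve balls, every non-mauve ball comes out first.
There are 23 + 25 + 13 + 12 + 19 + 15 = 107 non-mauve balls altogether.
After those, each further ball must be mauve, so 107 + 9 = 116 draws guarantee 9 mauve balls.

116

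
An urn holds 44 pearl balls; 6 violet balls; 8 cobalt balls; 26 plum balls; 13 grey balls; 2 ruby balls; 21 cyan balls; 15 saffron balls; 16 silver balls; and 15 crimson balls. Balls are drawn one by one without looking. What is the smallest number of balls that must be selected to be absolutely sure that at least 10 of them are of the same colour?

The 10 colours are the holes; the balls drawn are the pigeons.
To avoid 10 of any one colour, the worst case takes at most 9 of each colour, or every ball of a colour that has fewer than 9.
That gives 9 + 6 + 8 + 9 + 9 + 2 + 9 + 9 + 9 + 9 = 79 balls with no colour reaching 10.
The next ball forces some colour to 10, so 79 + 1 = 80.

80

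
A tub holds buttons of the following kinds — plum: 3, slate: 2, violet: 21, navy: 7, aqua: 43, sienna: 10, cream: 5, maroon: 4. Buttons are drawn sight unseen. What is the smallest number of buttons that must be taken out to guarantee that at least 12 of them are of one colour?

54

An adversary could hand out at most 11 buttons per colour (6 colours run out sooner): 3 + 2 + 11 + 7 + 11 + 10 + 5 + 4 = 53 buttons and still no colour has 12.
One more button lands in a colour already at 11, so 54 draws are enough and 53 are not.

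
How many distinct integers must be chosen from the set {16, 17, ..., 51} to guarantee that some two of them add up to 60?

Group the elements by complementary pair {x, 60−x}: {16,44}, {17,43}, {18,42}, …, giving 14 two-element pairs, the single value 30 (it cannot pair with itself since the integers are distinct), and 7 integers whose partner 60−x falls outside [16,51].
By pigeonhole, treating each of those 22 groups as a pigeonhole, one can pick one integer per group — 22 integers — with no two summing to 60.
The 23rd integer lands in an occupied pair, forcing a sum of 60.

23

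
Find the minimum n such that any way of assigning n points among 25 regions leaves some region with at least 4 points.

76

With 75 points one could put exactly 3 in each of the 25 regions, and no region would reach 4.
By the pigeonhole principle, one more point must land in a region that already has 3, giving it 4.
So 25 × 3 + 1 = 76 points are required.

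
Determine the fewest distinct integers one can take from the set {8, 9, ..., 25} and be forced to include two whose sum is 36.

Two chosen integers sum to 36 exactly when both halves of some pair {x, 36−x} with 11 ≤ x ≤ 36−x ≤ 25 are chosen — 7 such pairs.
The remaining 4 elements (those with no distinct partner in range) can never complete a 36-sum, so the worst case takes all of them and one from each pair: 4 + 7 = 11.
By the pigeonhole principle, the 12th integer has to be the second member of some pair, so 11 + 1 = 12.

12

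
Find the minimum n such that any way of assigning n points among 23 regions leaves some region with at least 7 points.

With 138 points one could put exactly 6 in each of the 23 regions, and no region would reach 7.
One more point must land in a region that already has 6, giving it 7.
So 23 × 6 + 1 = 139 points are required.

139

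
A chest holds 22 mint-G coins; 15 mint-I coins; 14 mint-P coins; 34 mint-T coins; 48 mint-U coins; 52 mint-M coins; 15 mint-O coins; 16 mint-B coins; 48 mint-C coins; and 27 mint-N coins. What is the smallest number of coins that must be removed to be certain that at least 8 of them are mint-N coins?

In the worst case for collecting mint-N coins, every non-mint-N coin comes out first.
There are 22 + 15 + 14 + 34 + 48 + 52 + 15 + 16 + 48 = 264 non-mint-N coins altogether.
After those, each further coin must be mint-N, so 264 + 8 = 272 draws guarantee 8 mint-N coins.

272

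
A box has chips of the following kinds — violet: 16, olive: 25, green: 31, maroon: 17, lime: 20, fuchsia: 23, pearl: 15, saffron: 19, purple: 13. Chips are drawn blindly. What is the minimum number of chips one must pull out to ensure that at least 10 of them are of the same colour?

82

Pigeonhole: the 9 colours are the holes; the chips drawn are the pigeons.
To avoid 10 of any one colour, the worst case takes at most 9 of each colour.
That gives 9 + 9 + 9 + 9 + 9 + 9 + 9 + 9 + 9 = 81 chips with no colour reaching 10.
The next chip forces some colour to 10, so 81 + 1 = 82.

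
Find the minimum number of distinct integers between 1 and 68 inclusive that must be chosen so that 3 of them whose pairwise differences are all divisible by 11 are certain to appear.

23

Integers whose pairwise differences are multiples of 11 are exactly those sharing a remainder mod 11. By pigeonhole, the 11 residue classes mod 11 are the pigeonholes.
With 22 integers one could put 2 in each residue class and have no class reach 3.
The 23rd integer pushes some class to 3, so 11·2 + 1 = 23.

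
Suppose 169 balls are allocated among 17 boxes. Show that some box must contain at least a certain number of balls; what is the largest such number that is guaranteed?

By pigeonhole, the 17 boxes are the holes and the 169 balls are the pigeons.
If every box held at most 9 balls, the total would be at most 17 × 9 = 153, which is less than 169.
So some box holds at least ⌈169/17⌉ = 10 balls.

10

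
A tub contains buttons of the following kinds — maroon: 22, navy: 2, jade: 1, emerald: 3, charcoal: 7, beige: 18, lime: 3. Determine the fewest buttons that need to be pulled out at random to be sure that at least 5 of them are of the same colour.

22

An adversary could hand out at most 4 buttons per colour (4 colours run out sooner): 4 + 2 + 1 + 3 + 4 + 4 + 3 = 21 buttons and still no colour has 5.
One more button lands in a colour already at 4, so 22 draws are enough and 21 are not.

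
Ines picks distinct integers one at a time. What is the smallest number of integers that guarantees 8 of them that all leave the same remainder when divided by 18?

Pigeonhole: the 18 residue classes mod 18 are the pigeonholes.
With 126 integers one could put 7 in each residue class and have no class reach 8.
The 127th integer pushes some class to 8, so 18·7 + 1 = 127.

127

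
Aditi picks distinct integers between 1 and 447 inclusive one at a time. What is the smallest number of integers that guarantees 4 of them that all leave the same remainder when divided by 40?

Pigeonhole: the 40 residue classes mod 40 are the pigeonholes.
With 120 integers one could put 3 in each residue class and have no class reach 4.
The 121st integer pushes some class to 4, so 40·3 + 1 = 121.

121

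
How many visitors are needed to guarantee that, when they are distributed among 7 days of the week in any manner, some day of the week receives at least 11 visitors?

71

With 70 visitors one could put exactly 10 in each of the 7 days of the week, and no day of the week would reach 11.
One more visitor must land in a day of the week that already has 10, giving it 11.
So 7 × 10 + 1 = 71 visitors are required.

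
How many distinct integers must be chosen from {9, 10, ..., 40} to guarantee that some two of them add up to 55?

20

Group the elements by complementary pair {x, 55−x}: {15,40}, {16,39}, {17,38}, …, giving 13 two-element pairs and 6 integers whose partner 55−x falls outside [9,40].
Pigeonhole: treating each of those 19 groups as a pigeonhole, one can pick one integer per group — 19 integers — with no two summing to 55.
The 20th integer lands in an occupied pair, forcing a sum of 55.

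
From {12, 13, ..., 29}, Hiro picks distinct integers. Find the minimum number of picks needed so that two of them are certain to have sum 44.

Group the elements by complementary pair {x, 44−x}: {15,29}, {16,28}, {17,27}, …, giving 7 two-element pairs, the single value 22 (it cannot pair with itself since the integers are distinct), and 3 integers whose partner 44−x falls outside [12,29].
Pigeonhole: treating each of those 11 groups as a pigeonhole, one can pick one integer per group — 11 integers — with no two summing to 44.
The 12th integer lands in an occupied pair, forcing a sum of 44.

12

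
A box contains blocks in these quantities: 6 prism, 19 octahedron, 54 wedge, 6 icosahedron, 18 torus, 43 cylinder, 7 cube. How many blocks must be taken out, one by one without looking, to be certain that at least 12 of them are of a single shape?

By pigeonhole, the 7 shapes are the holes; the blocks drawn are the pigeons.
To avoid 12 of any one shape, the worst case takes at most 11 of each shape, or every block of a shape that has fewer than 11.
That gives 6 + 11 + 11 + 6 + 11 + 11 + 7 = 63 blocks with no shape reaching 12.
The next block forces some shape to 12, so 63 + 1 = 64.

64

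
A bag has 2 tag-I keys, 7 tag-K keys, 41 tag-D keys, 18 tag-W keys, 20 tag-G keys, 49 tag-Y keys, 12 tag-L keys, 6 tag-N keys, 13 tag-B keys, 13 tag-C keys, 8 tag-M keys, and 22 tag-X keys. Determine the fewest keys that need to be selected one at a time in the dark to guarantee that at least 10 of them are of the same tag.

Pigeonhole: put each drawn key into a box by tag. The largest draw with every box below 10 takes min(count, 9) from each tag; tags with fewer than 9 contribute all they have.
Σ min(cᵢ, 9) = 2 + 7 + 9 + 9 + 9 + 9 + 9 + 6 + 9 + 9 + 8 + 9 = 95.
Draw number 95 + 1 = 96 must push one box to 10.

96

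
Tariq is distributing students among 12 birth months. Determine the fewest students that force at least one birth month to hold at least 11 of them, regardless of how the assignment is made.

With 120 students one could put exactly 10 in each of the 12 birth months, and no birth month would reach 11.
By pigeonhole, one more student must land in a birth month that already has 10, giving it 11.
So 12 × 10 + 1 = 121 students are required.

121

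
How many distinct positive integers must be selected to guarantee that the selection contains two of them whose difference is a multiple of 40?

41

Integers whose pairwise differences are multiples of 40 are exactly those sharing a remainder mod 40. The 40 residue classes mod 40 are the pigeonholes.
With 40 integers one could put 1 in each residue class and have no class reach 2.
The 41st integer pushes some class to 2, so 40·1 + 1 = 41.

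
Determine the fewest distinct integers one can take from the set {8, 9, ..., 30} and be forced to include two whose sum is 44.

Group the elements by complementary pair {x, 44−x}: {14,30}, {15,29}, {16,28}, …, giving 8 two-element pairs; the single value 22 (it cannot pair with itself since the integers are distinct); and 6 integers whose partner 44−x falls outside [8,30].
By pigeonhole, treating each of those 15 groups as a pigeonhole, one can pick one integer per group — 15 integers — with no two summing to 44.
The 16th integer lands in an occupied pair, forcing a sum of 44.

16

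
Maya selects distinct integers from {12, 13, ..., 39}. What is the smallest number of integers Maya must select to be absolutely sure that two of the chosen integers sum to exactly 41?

20

Two chosen integers sum to 41 exactly when both halves of some pair {x, 41−x} with 12 ≤ x ≤ 41−x ≤ 29 are chosen — 9 such pairs.
The remaining 10 elements (those with no distinct partner in range) can never complete a 41-sum, so the worst case takes all of them and one from each pair: 10 + 9 = 19.
The 20th integer has to be the second member of some pair, so 19 + 1 = 20.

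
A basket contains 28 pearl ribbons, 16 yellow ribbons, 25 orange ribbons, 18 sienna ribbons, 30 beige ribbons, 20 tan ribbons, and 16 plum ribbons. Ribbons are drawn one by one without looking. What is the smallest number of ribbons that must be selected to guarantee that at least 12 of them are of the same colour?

78

By the pigeonhole principle, the 7 colours are the holes; the ribbons drawn are the pigeons.
To avoid 12 of any one colour, the worst case takes at most 11 of each colour.
That gives 11 + 11 + 11 + 11 + 11 + 11 + 11 = 77 ribbons with no colour reaching 12.
The next ribbon forces some colour to 12, so 77 + 1 = 78.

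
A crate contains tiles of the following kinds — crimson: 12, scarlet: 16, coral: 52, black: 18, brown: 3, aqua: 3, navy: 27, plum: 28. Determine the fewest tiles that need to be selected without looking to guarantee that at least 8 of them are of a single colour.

49

Put each drawn tile into a box by colour. The largest draw with every box below 8 takes min(count, 7) from each colour; colours with fewer than 7 contribute all they have.
Σ min(cᵢ, 7) = 7 + 7 + 7 + 7 + 3 + 3 + 7 + 7 = 48.
Draw number 48 + 1 = 49 must push one box to 8.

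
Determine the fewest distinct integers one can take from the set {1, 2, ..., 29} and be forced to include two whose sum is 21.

Group the elements by complementary pair {x, 21−x}: {1,20}, {2,19}, {3,18}, …, giving 10 two-element pairs and 9 integers whose partner 21−x falls outside [1,29].
Treating each of those 19 groups as a pigeonhole, one can pick one integer per group — 19 integers — with no two summing to 21.
The 20th integer lands in an occupied pair, forcing a sum of 21.

20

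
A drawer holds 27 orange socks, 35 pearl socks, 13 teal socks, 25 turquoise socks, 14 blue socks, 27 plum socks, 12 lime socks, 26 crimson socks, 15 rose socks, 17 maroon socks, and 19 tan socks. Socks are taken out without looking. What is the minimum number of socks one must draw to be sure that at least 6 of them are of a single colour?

56

Put each drawn sock into a box by colour. The largest draw with every box below 6 takes min(count, 5) from each colour.
Σ min(cᵢ, 5) = 5 + 5 + 5 + 5 + 5 + 5 + 5 + 5 + 5 + 5 + 5 = 55.
Draw number 55 + 1 = 56 must push one box to 6.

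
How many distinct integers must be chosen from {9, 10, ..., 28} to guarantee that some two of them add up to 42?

14

Group the elements by complementary pair {x, 42−x}: {14,28}, {15,27}, {16,26}, …, giving 7 two-element pairs, the single value 21 (it cannot pair with itself since the integers are distinct), and 5 integers whose partner 42−x falls outside [9,28].
By pigeonhole, treating each of those 13 groups as a pigeonhole, one can pick one integer per group — 13 integers — with no two summing to 42.
The 14th integer lands in an occupied pair, forcing a sum of 42.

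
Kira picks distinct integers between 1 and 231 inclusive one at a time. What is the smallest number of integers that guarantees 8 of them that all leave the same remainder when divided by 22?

The 22 residue classes mod 22 are the pigeonholes.
With 154 integers one could put 7 in each residue class and have no class reach 8.
The 155th integer pushes some class to 8, so 22·7 + 1 = 155.

155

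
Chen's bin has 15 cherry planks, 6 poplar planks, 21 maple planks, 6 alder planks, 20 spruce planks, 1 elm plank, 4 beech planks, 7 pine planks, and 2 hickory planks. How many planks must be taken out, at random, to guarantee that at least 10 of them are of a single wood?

Put each drawn plank into a box by wood. The largest draw with every box below 10 takes min(count, 9) from each wood; woods with fewer than 9 contribute all they have.
Σ min(cᵢ, 9) = 9 + 6 + 9 + 6 + 9 + 1 + 4 + 7 + 2 = 53.
Draw number 53 + 1 = 54 must push one box to 10.

54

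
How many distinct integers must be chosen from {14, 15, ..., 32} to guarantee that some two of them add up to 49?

Group the elements by complementary pair {x, 49−x}: {17,32}, {18,31}, {19,30}, …, giving 8 two-element pairs and 3 integers whose partner 49−x falls outside [14,32].
Treating each of those 11 groups as a pigeonhole, one can pick one integer per group — 11 integers — with no two summing to 49.
The 12th integer lands in an occupied pair, forcing a sum of 49.

12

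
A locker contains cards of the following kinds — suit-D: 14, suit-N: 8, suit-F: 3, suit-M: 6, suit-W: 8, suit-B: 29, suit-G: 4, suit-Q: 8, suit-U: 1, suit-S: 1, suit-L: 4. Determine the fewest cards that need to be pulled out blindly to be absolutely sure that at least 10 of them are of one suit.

62

By the pigeonhole principle, put each drawn card into a box by suit. The largest draw with every box below 10 takes min(count, 9) from each suit; suits with fewer than 9 contribute all they have.
Σ min(cᵢ, 9) = 9 + 8 + 3 + 6 + 8 + 9 + 4 + 8 + 1 + 1 + 4 = 61.
Draw number 61 + 1 = 62 must push one box to 10.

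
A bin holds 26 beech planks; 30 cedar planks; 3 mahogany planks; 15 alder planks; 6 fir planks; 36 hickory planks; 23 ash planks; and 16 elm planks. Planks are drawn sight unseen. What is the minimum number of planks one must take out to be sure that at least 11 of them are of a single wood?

70

An adversary could hand out at most 10 planks per wood (mahogany, fir run out sooner): 10 + 10 + 3 + 10 + 6 + 10 + 10 + 10 = 69 planks and still no wood has 11.
One more plank lands in a wood already at 10, so 70 draws are enough and 69 are not.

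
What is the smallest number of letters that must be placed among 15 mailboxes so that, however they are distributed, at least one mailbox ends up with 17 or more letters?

241

With 240 letters one could put exactly 16 in each of the 15 mailboxes, and no mailbox would reach 17.
Pigeonhole: one more letter must land in a mailbox that already has 16, giving it 17.
So 15 × 16 + 1 = 241 letters are required.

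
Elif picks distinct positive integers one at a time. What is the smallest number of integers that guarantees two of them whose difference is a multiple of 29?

30

Integers whose pairwise differences are multiples of 29 are exactly those sharing a remainder mod 29. By the pigeonhole principle, the 29 residue classes mod 29 are the pigeonholes.
With 29 integers one could put 1 in each residue class and have no class reach 2.
The 30th integer pushes some class to 2, so 29·1 + 1 = 30.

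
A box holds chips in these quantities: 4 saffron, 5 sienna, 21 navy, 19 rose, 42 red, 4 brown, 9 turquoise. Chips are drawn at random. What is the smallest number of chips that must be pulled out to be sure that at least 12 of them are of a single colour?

56

An adversary could hand out at most 11 chips per colour (4 colours run out sooner): 4 + 5 + 11 + 11 + 11 + 4 + 9 = 55 chips and still no colour has 12.
One more chip lands in a colour already at 11, so 56 draws are enough and 55 are not.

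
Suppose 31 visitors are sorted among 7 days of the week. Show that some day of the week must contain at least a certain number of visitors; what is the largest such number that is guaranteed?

5

The 7 days of the week are the holes and the 31 visitors are the pigeons.
If every day of the week held at most 4 visitors, the total would be at most 7 × 4 = 28, which is less than 31.
So some day of the week holds at least ⌈31/7⌉ = 5 visitors.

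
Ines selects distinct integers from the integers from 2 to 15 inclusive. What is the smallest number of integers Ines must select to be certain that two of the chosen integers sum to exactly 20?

10

Group the elements by complementary pair {x, 20−x}: {5,15}, {6,14}, {7,13}, …, giving 5 two-element pairs, the single value 10 (it cannot pair with itself since the integers are distinct), and 3 integers whose partner 20−x falls outside [2,15].
By pigeonhole, treating each of those 9 groups as a pigeonhole, one can pick one integer per group — 9 integers — with no two summing to 20.
The 10th integer lands in an occupied pair, forcing a sum of 20.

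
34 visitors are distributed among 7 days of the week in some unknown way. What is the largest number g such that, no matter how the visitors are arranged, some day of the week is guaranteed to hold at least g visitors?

5

The 7 days of the week are the holes and the 34 visitors are the pigeons.
If every day of the week held at most 4 visitors, the total would be at most 7 × 4 = 28, which is less than 34.
So some day of the week holds at least ⌈34/7⌉ = 5 visitors.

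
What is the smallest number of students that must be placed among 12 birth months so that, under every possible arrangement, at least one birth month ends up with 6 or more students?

With 60 students one could put exactly 5 in each of the 12 birth months, and no birth month would reach 6.
By pigeonhole, one more student must land in a birth month that already has 5, giving it 6.
So 12 × 5 + 1 = 61 students are required.

61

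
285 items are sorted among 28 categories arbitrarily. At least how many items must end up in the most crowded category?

The 28 categories are the holes and the 285 items are the pigeons.
If every category held at most 10 items, the total would be at most 28 × 10 = 280, which is less than 285.
So some category holds at least ⌈285/28⌉ = 11 items.

11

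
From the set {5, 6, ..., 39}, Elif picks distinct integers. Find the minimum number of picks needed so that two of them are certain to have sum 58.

A set avoiding the sum 58 can contain at most one of each pair {x, 58−x}, plus the 15 elements whose complement lies outside the range or equal to its own complement.
The integers 5, …, 29 (25 of them) are such a set: any two sum to at least 5+6 = 11 and at most 28+29 = 57 < 58.
By pigeonhole, any 26th integer completes one of the 10 pairs, so 26 choices force a sum of 58.

26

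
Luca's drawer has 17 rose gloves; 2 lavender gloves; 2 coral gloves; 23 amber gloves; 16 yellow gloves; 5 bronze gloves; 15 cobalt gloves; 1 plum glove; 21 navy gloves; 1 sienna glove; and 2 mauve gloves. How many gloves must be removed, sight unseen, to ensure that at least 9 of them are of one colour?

54

By the pigeonhole principle, the 11 colours are the holes; the gloves drawn are the pigeons.
To avoid 9 of any one colour, the worst case takes at most 8 of each colour, or every glove of a colour that has fewer than 8.
That gives 8 + 2 + 2 + 8 + 8 + 5 + 8 + 1 + 8 + 1 + 2 = 53 gloves with no colour reaching 9.
The next glove forces some colour to 9, so 53 + 1 = 54.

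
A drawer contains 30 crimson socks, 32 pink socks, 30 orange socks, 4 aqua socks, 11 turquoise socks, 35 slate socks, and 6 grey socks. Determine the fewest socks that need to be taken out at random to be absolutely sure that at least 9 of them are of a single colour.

51

Pigeonhole: the 7 colours are the holes; the socks drawn are the pigeons.
To avoid 9 of any one colour, the worst case takes at most 8 of each colour, or every sock of a colour that has fewer than 8.
That gives 8 + 8 + 8 + 4 + 8 + 8 + 6 = 50 socks with no colour reaching 9.
The next sock forces some colour to 9, so 50 + 1 = 51.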